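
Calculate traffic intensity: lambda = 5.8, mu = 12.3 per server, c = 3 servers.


rho = lambda / (c * mu) = 5.8 / (3 * 12.3) = 0.1572

0.1572


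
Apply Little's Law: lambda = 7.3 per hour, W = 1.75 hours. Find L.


L = lambda * W = 7.3 * 1.75 = 12.78

12.78


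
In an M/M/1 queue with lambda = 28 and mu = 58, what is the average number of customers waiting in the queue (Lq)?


rho = 28/58; Lq = rho^2/(1-rho) = 0.45

0.45


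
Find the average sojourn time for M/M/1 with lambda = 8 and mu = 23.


W = 1/(mu - lambda) = 1/(23 - 8) = 0.0667 hours

0.0667 hours


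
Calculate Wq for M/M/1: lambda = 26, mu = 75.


rho = 26/75; Wq = rho/(mu - lambda) = 0.0071 hours

0.0071 hours


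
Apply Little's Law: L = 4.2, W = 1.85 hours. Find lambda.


lambda = L / W = 4.2 / 1.85 = 2.27 per hour

2.27 per hour


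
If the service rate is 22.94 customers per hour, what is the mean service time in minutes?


Mean service time = 60/mu = 60/22.94 = 2.62 minutes

2.62 minutes


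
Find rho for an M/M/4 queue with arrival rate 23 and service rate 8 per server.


rho = lambda/(c*mu) = 23/(4*8) = 0.7188

0.7188


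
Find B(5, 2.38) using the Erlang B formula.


B(N,A) = (A^N/N!) / sum(A^k/k!, k=0..N) with N=5, A=2.38 = 0.061

0.061


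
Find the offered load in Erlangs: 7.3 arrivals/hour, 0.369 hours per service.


Offered load a = lambda * E[S] = 7.3 * 0.369 = 2.69 Erlangs

2.69 Erlangs


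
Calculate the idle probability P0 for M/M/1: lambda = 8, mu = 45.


P0 = 1 - rho = 1 - 8/45 = 0.8222

0.8222


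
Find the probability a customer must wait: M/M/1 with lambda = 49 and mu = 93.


P(wait) = rho = lambda/mu = 49/93 = 0.5269

0.5269


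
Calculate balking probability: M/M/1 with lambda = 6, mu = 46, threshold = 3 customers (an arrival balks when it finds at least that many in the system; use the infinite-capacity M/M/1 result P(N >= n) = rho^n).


P(N >= 3) = rho^3 = (6/46)^3 = 0.0022

0.0022


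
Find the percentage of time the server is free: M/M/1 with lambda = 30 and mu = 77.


Idle fraction = (1 - rho) * 100 = (1 - 30/77) * 100 = 61.0%

61.0%


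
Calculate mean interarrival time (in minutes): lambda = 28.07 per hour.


Mean interarrival time = 60/lambda = 60/28.07 = 2.14 minutes

2.14 minutes


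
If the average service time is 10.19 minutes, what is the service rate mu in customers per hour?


mu = 60 / avg_service_time = 60 / 10.19 = 5.89 per hour

5.89 per hour


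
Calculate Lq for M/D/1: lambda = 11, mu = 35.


M/D/1: Lq = rho^2 / (2*(1-rho)) where rho = 11/35; Lq = 0.07

0.07


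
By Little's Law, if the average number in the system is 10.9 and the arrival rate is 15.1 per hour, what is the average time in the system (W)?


W = L / lambda = 10.9 / 15.1 = 0.7219 hours

0.7219 hours


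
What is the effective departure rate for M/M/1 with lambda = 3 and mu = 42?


For a stable queue (lambda < mu), throughput = lambda = 3 per hour

3 per hour


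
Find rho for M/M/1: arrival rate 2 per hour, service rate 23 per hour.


rho = lambda/mu = 2/23 = 0.087

0.087


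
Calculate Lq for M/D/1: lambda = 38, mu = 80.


M/D/1: Lq = rho^2 / (2*(1-rho)) where rho = 38/80; Lq = 0.21

0.21


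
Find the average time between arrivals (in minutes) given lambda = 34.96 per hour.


Mean interarrival time = 60/lambda = 60/34.96 = 1.72 minutes

1.72 minutes


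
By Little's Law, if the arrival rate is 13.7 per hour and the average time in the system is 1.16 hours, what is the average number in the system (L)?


L = lambda * W = 13.7 * 1.16 = 15.89

15.89


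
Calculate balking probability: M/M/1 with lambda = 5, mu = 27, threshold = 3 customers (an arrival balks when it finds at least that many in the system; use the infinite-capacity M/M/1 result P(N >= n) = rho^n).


P(N >= 3) = rho^3 = (5/27)^3 = 0.0064

0.0064


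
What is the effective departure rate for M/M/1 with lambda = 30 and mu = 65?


For a stable queue (lambda < mu), throughput = lambda = 30 per hour

30 per hour


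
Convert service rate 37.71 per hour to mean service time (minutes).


Mean service time = 60/mu = 60/37.71 = 1.59 minutes

1.59 minutes


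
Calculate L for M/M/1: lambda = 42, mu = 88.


rho = 42/88; L = rho/(1-rho) = 0.91

0.91


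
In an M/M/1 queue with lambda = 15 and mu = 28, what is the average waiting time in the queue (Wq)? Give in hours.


rho = 15/28; Wq = rho/(mu - lambda) = 0.0412 hours

0.0412 hours


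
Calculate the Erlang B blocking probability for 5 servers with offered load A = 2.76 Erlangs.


B(N,A) = (A^N/N!) / sum(A^k/k!, k=0..N) with N=5, A=2.76 = 0.09

0.09


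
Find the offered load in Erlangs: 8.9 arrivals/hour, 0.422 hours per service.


Offered load a = lambda * E[S] = 8.9 * 0.422 = 3.76 Erlangs

3.76 Erlangs


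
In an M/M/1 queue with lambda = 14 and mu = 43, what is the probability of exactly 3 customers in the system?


rho = 14/43; P(n) = (1-rho)*rho^n = (1-14/43)*(14/43)^3 = 0.0233

0.0233


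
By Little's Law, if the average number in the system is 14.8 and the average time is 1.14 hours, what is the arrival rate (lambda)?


lambda = L / W = 14.8 / 1.14 = 12.98 per hour

12.98 per hour


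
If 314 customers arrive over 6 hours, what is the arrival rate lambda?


lambda = total arrivals / time = 314 / 6 = 52.33 per hour

52.33 per hour


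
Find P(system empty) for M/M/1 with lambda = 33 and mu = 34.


P0 = 1 - rho = 1 - 33/34 = 0.0294

0.0294


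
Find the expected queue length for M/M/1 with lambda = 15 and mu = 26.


rho = 15/26; Lq = rho^2/(1-rho) = 0.79

0.79


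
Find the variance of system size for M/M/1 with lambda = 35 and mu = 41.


rho = 35/41; Var(N) = rho/(1-rho)^2 = 39.86

39.86


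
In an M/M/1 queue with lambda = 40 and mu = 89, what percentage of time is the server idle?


Idle fraction = (1 - rho) * 100 = (1 - 40/89) * 100 = 55.1%

55.1%


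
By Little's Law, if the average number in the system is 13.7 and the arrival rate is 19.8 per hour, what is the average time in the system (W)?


W = L / lambda = 13.7 / 19.8 = 0.6919 hours

0.6919 hours


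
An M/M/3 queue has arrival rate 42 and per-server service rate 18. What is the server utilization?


rho = lambda/(c*mu) = 42/(3*18) = 0.7778

0.7778


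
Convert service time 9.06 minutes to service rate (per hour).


mu = 60 / avg_service_time = 60 / 9.06 = 6.62 per hour

6.62 per hour


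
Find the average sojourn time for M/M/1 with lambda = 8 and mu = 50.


W = 1/(mu - lambda) = 1/(50 - 8) = 0.0238 hours

0.0238 hours


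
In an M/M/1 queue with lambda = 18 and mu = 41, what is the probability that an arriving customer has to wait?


P(wait) = rho = lambda/mu = 18/41 = 0.439

0.439


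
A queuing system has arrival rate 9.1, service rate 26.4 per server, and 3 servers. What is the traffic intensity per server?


rho = lambda / (c * mu) = 9.1 / (3 * 26.4) = 0.1149

0.1149


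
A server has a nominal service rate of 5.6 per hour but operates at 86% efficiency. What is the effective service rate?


Effective rate = mu * efficiency = 5.6 * 0.86 = 4.82 per hour

4.82 per hour


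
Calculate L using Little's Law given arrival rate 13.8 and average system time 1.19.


L = lambda * W = 13.8 * 1.19 = 16.42

16.42


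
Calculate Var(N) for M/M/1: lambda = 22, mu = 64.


rho = 22/64; Var(N) = rho/(1-rho)^2 = 0.8

0.8


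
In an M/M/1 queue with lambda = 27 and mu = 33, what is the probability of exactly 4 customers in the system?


rho = 27/33; P(n) = (1-rho)*rho^n = (1-27/33)*(27/33)^4 = 0.0815

0.0815


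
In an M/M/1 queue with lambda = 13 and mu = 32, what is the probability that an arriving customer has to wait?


P(wait) = rho = lambda/mu = 13/32 = 0.4063

0.4063


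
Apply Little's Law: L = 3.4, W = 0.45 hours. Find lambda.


lambda = L / W = 3.4 / 0.45 = 7.56 per hour

7.56 per hour


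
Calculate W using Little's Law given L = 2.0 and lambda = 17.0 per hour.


W = L / lambda = 2.0 / 17.0 = 0.1176 hours

0.1176 hours


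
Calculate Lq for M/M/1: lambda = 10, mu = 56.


rho = 10/56; Lq = rho^2/(1-rho) = 0.04

0.04


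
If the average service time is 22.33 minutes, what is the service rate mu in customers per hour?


mu = 60 / avg_service_time = 60 / 22.33 = 2.69 per hour

2.69 per hour


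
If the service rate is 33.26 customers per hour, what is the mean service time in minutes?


Mean service time = 60/mu = 60/33.26 = 1.8 minutes

1.8 minutes


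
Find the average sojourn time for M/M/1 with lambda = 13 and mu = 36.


W = 1/(mu - lambda) = 1/(36 - 13) = 0.0435 hours

0.0435 hours


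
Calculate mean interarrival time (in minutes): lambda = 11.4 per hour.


Mean interarrival time = 60/lambda = 60/11.4 = 5.26 minutes

5.26 minutes


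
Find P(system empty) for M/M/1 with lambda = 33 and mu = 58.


P0 = 1 - rho = 1 - 33/58 = 0.431

0.431


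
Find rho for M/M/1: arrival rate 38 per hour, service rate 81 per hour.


rho = lambda/mu = 38/81 = 0.4691

0.4691


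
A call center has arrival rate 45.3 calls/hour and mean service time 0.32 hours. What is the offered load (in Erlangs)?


Offered load a = lambda * E[S] = 45.3 * 0.32 = 14.5 Erlangs

14.5 Erlangs


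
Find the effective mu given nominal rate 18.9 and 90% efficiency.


Effective rate = mu * efficiency = 18.9 * 0.9 = 17.01 per hour

17.01 per hour


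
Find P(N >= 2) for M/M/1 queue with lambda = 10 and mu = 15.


P(N >= 2) = rho^2 = (10/15)^2 = 0.4444

0.4444


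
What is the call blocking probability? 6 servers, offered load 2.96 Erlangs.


B(N,A) = (A^N/N!) / sum(A^k/k!, k=0..N) with N=6, A=2.96 = 0.05

0.05


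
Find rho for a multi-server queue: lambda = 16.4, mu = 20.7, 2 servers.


rho = lambda / (c * mu) = 16.4 / (2 * 20.7) = 0.3961

0.3961


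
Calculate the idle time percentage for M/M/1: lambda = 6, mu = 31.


Idle fraction = (1 - rho) * 100 = (1 - 6/31) * 100 = 80.6%

80.6%


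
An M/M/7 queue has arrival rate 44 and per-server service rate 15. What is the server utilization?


rho = lambda/(c*mu) = 44/(7*15) = 0.419

0.419


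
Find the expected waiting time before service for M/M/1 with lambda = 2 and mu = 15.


rho = 2/15; Wq = rho/(mu - lambda) = 0.0103 hours

0.0103 hours


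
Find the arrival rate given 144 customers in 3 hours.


lambda = total arrivals / time = 144 / 3 = 48.0 per hour

48.0 per hour


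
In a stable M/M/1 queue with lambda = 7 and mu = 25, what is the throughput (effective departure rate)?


For a stable queue (lambda < mu), throughput = lambda = 7 per hour

7 per hour


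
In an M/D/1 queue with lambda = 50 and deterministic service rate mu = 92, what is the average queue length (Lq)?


M/D/1: Lq = rho^2 / (2*(1-rho)) where rho = 50/92; Lq = 0.32

0.32


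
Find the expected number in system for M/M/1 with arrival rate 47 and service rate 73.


rho = 47/73; L = rho/(1-rho) = 1.81

1.81


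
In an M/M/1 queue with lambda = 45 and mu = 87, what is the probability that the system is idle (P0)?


P0 = 1 - rho = 1 - 45/87 = 0.4828

0.4828


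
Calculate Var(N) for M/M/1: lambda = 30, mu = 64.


rho = 30/64; Var(N) = rho/(1-rho)^2 = 1.66

1.66


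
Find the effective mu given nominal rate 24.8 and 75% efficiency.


Effective rate = mu * efficiency = 24.8 * 0.75 = 18.6 per hour

18.6 per hour


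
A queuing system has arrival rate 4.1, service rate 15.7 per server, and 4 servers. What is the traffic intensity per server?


rho = lambda / (c * mu) = 4.1 / (4 * 15.7) = 0.0653

0.0653


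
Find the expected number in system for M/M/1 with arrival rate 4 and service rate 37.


rho = 4/37; L = rho/(1-rho) = 0.12

0.12


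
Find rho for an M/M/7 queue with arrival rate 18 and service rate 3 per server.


rho = lambda/(c*mu) = 18/(7*3) = 0.8571

0.8571


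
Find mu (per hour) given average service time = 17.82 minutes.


mu = 60 / avg_service_time = 60 / 17.82 = 3.37 per hour

3.37 per hour


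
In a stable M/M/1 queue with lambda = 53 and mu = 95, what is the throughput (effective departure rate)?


For a stable queue (lambda < mu), throughput = lambda = 53 per hour

53 per hour


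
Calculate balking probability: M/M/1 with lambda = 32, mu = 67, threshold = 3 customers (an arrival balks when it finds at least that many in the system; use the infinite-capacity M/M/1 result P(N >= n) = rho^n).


P(N >= 3) = rho^3 = (32/67)^3 = 0.1089

0.1089


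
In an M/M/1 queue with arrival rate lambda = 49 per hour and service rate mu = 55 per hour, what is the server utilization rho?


rho = lambda/mu = 49/55 = 0.8909

0.8909


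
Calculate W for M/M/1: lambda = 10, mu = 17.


W = 1/(mu - lambda) = 1/(17 - 10) = 0.1429 hours

0.1429 hours


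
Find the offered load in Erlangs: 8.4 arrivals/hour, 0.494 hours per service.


Offered load a = lambda * E[S] = 8.4 * 0.494 = 4.15 Erlangs

4.15 Erlangs


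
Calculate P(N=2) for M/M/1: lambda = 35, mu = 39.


rho = 35/39; P(n) = (1-rho)*rho^n = (1-35/39)*(35/39)^2 = 0.0826

0.0826


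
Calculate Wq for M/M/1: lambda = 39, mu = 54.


rho = 39/54; Wq = rho/(mu - lambda) = 0.0481 hours

0.0481 hours


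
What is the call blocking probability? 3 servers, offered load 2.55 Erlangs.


B(N,A) = (A^N/N!) / sum(A^k/k!, k=0..N) with N=3, A=2.55 = 0.2889

0.2889


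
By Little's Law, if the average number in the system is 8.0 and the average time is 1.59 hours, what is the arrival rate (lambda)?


lambda = L / W = 8.0 / 1.59 = 5.03 per hour

5.03 per hour


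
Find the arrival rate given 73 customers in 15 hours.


lambda = total arrivals / time = 73 / 15 = 4.87 per hour

4.87 per hour


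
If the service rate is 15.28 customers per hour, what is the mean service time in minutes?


Mean service time = 60/mu = 60/15.28 = 3.93 minutes

3.93 minutes


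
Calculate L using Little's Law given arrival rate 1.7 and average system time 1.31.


L = lambda * W = 1.7 * 1.31 = 2.23

2.23


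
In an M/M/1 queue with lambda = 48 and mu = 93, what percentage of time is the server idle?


Idle fraction = (1 - rho) * 100 = (1 - 48/93) * 100 = 48.4%

48.4%


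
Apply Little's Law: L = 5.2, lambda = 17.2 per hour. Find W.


W = L / lambda = 5.2 / 17.2 = 0.3023 hours

0.3023 hours


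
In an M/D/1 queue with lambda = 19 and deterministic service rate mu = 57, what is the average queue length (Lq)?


M/D/1: Lq = rho^2 / (2*(1-rho)) where rho = 19/57; Lq = 0.08

0.08


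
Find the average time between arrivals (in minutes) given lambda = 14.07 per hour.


Mean interarrival time = 60/lambda = 60/14.07 = 4.26 minutes

4.26 minutes


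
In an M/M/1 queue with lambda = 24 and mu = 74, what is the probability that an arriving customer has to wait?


P(wait) = rho = lambda/mu = 24/74 = 0.3243

0.3243


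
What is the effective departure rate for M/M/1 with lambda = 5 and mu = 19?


For a stable queue (lambda < mu), throughput = lambda = 5 per hour

5 per hour


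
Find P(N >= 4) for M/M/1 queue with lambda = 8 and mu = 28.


P(N >= 4) = rho^4 = (8/28)^4 = 0.0067

0.0067


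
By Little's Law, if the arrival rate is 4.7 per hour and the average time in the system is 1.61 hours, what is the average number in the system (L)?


L = lambda * W = 4.7 * 1.61 = 7.57

7.57


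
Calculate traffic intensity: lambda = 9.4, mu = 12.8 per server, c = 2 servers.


rho = lambda / (c * mu) = 9.4 / (2 * 12.8) = 0.3672

0.3672


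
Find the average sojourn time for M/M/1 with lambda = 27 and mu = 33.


W = 1/(mu - lambda) = 1/(33 - 27) = 0.1667 hours

0.1667 hours


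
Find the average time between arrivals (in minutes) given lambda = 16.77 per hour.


Mean interarrival time = 60/lambda = 60/16.77 = 3.58 minutes

3.58 minutes


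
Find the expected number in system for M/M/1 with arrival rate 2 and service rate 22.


rho = 2/22; L = rho/(1-rho) = 0.1

0.1


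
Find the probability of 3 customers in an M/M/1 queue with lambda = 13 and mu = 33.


rho = 13/33; P(n) = (1-rho)*rho^n = (1-13/33)*(13/33)^3 = 0.0371

0.0371


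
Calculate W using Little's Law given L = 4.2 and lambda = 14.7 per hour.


W = L / lambda = 4.2 / 14.7 = 0.2857 hours

0.2857 hours


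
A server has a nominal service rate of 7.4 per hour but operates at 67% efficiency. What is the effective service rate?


Effective rate = mu * efficiency = 7.4 * 0.67 = 4.96 per hour

4.96 per hour


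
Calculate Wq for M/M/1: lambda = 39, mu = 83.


rho = 39/83; Wq = rho/(mu - lambda) = 0.0107 hours

0.0107 hours


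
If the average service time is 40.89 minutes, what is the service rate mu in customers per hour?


mu = 60 / avg_service_time = 60 / 40.89 = 1.47 per hour

1.47 per hour


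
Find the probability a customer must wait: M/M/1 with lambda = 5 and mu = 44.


P(wait) = rho = lambda/mu = 5/44 = 0.1136

0.1136


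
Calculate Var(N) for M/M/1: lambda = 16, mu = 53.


rho = 16/53; Var(N) = rho/(1-rho)^2 = 0.62

0.62


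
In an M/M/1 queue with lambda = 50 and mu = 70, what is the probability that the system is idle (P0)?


P0 = 1 - rho = 1 - 50/70 = 0.2857

0.2857


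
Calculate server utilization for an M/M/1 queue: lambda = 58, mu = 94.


rho = lambda/mu = 58/94 = 0.617

0.617


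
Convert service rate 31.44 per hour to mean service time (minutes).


Mean service time = 60/mu = 60/31.44 = 1.91 minutes

1.91 minutes


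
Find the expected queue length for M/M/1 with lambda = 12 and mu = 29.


rho = 12/29; Lq = rho^2/(1-rho) = 0.29

0.29


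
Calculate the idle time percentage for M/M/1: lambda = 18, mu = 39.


Idle fraction = (1 - rho) * 100 = (1 - 18/39) * 100 = 53.8%

53.8%


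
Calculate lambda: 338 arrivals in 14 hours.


lambda = total arrivals / time = 338 / 14 = 24.14 per hour

24.14 per hour


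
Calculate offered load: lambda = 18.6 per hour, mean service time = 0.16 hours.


Offered load a = lambda * E[S] = 18.6 * 0.16 = 2.98 Erlangs

2.98 Erlangs


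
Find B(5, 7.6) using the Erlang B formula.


B(N,A) = (A^N/N!) / sum(A^k/k!, k=0..N) with N=5, A=7.6 = 0.4584

0.4584


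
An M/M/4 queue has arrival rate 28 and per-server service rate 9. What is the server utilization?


rho = lambda/(c*mu) = 28/(4*9) = 0.7778

0.7778


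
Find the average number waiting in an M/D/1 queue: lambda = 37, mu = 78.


M/D/1: Lq = rho^2 / (2*(1-rho)) where rho = 37/78; Lq = 0.21

0.21


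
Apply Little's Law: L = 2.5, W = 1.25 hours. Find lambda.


lambda = L / W = 2.5 / 1.25 = 2.0 per hour

2.0 per hour


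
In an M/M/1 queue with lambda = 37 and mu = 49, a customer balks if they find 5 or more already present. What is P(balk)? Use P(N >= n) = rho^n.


P(N >= 5) = rho^5 = (37/49)^5 = 0.2455

0.2455


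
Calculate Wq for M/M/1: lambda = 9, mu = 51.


rho = 9/51; Wq = rho/(mu - lambda) = 0.0042 hours

0.0042 hours


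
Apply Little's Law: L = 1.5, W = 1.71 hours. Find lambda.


lambda = L / W = 1.5 / 1.71 = 0.88 per hour

0.88 per hour


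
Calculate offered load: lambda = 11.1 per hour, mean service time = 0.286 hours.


Offered load a = lambda * E[S] = 11.1 * 0.286 = 3.17 Erlangs

3.17 Erlangs


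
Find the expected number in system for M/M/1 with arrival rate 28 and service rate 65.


rho = 28/65; L = rho/(1-rho) = 0.76

0.76


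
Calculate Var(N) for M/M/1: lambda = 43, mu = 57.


rho = 43/57; Var(N) = rho/(1-rho)^2 = 12.51

12.51


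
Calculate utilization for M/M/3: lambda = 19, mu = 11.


rho = lambda/(c*mu) = 19/(3*11) = 0.5758

0.5758


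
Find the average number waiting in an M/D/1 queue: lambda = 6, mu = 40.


M/D/1: Lq = rho^2 / (2*(1-rho)) where rho = 6/40; Lq = 0.01

0.01


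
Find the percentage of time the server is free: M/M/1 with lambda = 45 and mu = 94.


Idle fraction = (1 - rho) * 100 = (1 - 45/94) * 100 = 52.1%

52.1%


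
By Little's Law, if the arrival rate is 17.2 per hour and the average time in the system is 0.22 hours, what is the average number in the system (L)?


L = lambda * W = 17.2 * 0.22 = 3.78

3.78


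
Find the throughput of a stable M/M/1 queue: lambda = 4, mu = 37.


For a stable queue (lambda < mu), throughput = lambda = 4 per hour

4 per hour


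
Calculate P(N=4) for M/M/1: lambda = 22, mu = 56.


rho = 22/56; P(n) = (1-rho)*rho^n = (1-22/56)*(22/56)^4 = 0.0145

0.0145


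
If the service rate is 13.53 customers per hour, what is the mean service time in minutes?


Mean service time = 60/mu = 60/13.53 = 4.43 minutes

4.43 minutes


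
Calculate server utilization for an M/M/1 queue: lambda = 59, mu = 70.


rho = lambda/mu = 59/70 = 0.8429

0.8429


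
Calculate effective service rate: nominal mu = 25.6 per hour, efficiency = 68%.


Effective rate = mu * efficiency = 25.6 * 0.68 = 17.41 per hour

17.41 per hour


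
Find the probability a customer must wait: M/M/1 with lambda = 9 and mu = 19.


P(wait) = rho = lambda/mu = 9/19 = 0.4737

0.4737


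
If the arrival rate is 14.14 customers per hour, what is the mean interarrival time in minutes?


Mean interarrival time = 60/lambda = 60/14.14 = 4.24 minutes

4.24 minutes


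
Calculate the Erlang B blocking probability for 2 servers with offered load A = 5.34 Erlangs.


B(N,A) = (A^N/N!) / sum(A^k/k!, k=0..N) with N=2, A=5.34 = 0.6922

0.6922


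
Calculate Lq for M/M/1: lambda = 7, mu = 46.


rho = 7/46; Lq = rho^2/(1-rho) = 0.03

0.03


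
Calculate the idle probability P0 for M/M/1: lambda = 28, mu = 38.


P0 = 1 - rho = 1 - 28/38 = 0.2632

0.2632


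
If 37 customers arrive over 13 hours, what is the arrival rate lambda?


lambda = total arrivals / time = 37 / 13 = 2.85 per hour

2.85 per hour


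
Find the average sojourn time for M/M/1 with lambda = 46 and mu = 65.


W = 1/(mu - lambda) = 1/(65 - 46) = 0.0526 hours

0.0526 hours


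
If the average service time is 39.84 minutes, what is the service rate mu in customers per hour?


mu = 60 / avg_service_time = 60 / 39.84 = 1.51 per hour

1.51 per hour


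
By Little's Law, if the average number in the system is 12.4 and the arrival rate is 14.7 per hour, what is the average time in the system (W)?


W = L / lambda = 12.4 / 14.7 = 0.8435 hours

0.8435 hours


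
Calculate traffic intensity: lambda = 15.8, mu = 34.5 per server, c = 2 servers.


rho = lambda / (c * mu) = 15.8 / (2 * 34.5) = 0.229

0.229


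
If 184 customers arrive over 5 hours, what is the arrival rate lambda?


lambda = total arrivals / time = 184 / 5 = 36.8 per hour

36.8 per hour


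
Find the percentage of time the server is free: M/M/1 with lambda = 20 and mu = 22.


Idle fraction = (1 - rho) * 100 = (1 - 20/22) * 100 = 9.1%

9.1%


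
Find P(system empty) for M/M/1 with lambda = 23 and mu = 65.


P0 = 1 - rho = 1 - 23/65 = 0.6462

0.6462


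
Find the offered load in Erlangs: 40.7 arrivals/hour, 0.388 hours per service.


Offered load a = lambda * E[S] = 40.7 * 0.388 = 15.79 Erlangs

15.79 Erlangs


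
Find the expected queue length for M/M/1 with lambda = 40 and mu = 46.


rho = 40/46; Lq = rho^2/(1-rho) = 5.8

5.8


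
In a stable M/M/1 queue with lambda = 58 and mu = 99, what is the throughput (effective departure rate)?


For a stable queue (lambda < mu), throughput = lambda = 58 per hour

58 per hour


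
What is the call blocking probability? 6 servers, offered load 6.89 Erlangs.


B(N,A) = (A^N/N!) / sum(A^k/k!, k=0..N) with N=6, A=6.89 = 0.3244

0.3244


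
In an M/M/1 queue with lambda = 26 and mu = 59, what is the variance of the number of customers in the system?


rho = 26/59; Var(N) = rho/(1-rho)^2 = 1.41

1.41


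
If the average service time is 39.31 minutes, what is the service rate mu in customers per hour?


mu = 60 / avg_service_time = 60 / 39.31 = 1.53 per hour

1.53 per hour


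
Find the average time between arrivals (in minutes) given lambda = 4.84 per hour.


Mean interarrival time = 60/lambda = 60/4.84 = 12.4 minutes

12.4 minutes


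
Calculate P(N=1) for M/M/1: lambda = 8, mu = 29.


rho = 8/29; P(n) = (1-rho)*rho^n = (1-8/29)*(8/29)^1 = 0.1998

0.1998


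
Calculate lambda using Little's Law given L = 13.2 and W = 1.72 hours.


lambda = L / W = 13.2 / 1.72 = 7.67 per hour

7.67 per hour


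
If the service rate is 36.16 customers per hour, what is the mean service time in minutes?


Mean service time = 60/mu = 60/36.16 = 1.66 minutes

1.66 minutes


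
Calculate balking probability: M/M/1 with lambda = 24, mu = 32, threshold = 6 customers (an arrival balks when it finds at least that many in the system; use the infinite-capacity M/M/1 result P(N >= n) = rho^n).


P(N >= 6) = rho^6 = (24/32)^6 = 0.178

0.178


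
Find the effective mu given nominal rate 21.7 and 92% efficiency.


Effective rate = mu * efficiency = 21.7 * 0.92 = 19.96 per hour

19.96 per hour


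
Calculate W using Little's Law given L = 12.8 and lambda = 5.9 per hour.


W = L / lambda = 12.8 / 5.9 = 2.1695 hours

2.1695 hours


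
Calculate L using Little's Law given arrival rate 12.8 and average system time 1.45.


L = lambda * W = 12.8 * 1.45 = 18.56

18.56


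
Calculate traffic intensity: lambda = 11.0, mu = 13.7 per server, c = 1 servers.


rho = lambda / (c * mu) = 11.0 / (1 * 13.7) = 0.8029

0.8029


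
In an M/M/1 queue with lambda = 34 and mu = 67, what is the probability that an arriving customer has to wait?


P(wait) = rho = lambda/mu = 34/67 = 0.5075

0.5075


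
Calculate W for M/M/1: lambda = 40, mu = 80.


W = 1/(mu - lambda) = 1/(80 - 40) = 0.025 hours

0.025 hours


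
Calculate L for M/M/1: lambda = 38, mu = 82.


rho = 38/82; L = rho/(1-rho) = 0.86

0.86


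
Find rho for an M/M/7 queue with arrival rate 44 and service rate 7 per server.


rho = lambda/(c*mu) = 44/(7*7) = 0.898

0.898


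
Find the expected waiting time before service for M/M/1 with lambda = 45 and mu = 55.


rho = 45/55; Wq = rho/(mu - lambda) = 0.0818 hours

0.0818 hours


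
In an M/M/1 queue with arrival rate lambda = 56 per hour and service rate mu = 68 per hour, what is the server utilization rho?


rho = lambda/mu = 56/68 = 0.8235

0.8235


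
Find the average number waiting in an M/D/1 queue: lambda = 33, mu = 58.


M/D/1: Lq = rho^2 / (2*(1-rho)) where rho = 33/58; Lq = 0.38

0.38


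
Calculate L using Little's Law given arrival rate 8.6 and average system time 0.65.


L = lambda * W = 8.6 * 0.65 = 5.59

5.59


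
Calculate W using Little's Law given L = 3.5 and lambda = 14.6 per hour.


W = L / lambda = 3.5 / 14.6 = 0.2397 hours

0.2397 hours


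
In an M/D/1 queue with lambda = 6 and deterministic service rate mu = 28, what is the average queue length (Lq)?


M/D/1: Lq = rho^2 / (2*(1-rho)) where rho = 6/28; Lq = 0.03

0.03


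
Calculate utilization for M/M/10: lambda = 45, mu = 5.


rho = lambda/(c*mu) = 45/(10*5) = 0.9

0.9


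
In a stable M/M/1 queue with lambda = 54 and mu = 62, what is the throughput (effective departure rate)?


For a stable queue (lambda < mu), throughput = lambda = 54 per hour

54 per hour


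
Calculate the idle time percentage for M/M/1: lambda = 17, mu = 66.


Idle fraction = (1 - rho) * 100 = (1 - 17/66) * 100 = 74.2%

74.2%


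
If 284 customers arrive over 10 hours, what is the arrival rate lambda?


lambda = total arrivals / time = 284 / 10 = 28.4 per hour

28.4 per hour


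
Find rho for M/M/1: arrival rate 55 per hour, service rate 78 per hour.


rho = lambda/mu = 55/78 = 0.7051

0.7051


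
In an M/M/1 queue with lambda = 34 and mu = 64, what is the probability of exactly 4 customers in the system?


rho = 34/64; P(n) = (1-rho)*rho^n = (1-34/64)*(34/64)^4 = 0.0373

0.0373


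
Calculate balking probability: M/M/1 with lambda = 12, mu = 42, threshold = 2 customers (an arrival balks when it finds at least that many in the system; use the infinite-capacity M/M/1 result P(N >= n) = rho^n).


P(N >= 2) = rho^2 = (12/42)^2 = 0.0816

0.0816


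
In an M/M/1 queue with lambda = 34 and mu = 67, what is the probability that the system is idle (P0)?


P0 = 1 - rho = 1 - 34/67 = 0.4925

0.4925


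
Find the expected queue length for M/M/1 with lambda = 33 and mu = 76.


rho = 33/76; Lq = rho^2/(1-rho) = 0.33

0.33


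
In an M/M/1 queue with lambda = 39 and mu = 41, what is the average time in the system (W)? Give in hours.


W = 1/(mu - lambda) = 1/(41 - 39) = 0.5 hours

0.5 hours


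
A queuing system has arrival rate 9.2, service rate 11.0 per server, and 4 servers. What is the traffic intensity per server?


rho = lambda / (c * mu) = 9.2 / (4 * 11.0) = 0.2091

0.2091


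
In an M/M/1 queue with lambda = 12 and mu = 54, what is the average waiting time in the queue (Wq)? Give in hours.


rho = 12/54; Wq = rho/(mu - lambda) = 0.0053 hours

0.0053 hours


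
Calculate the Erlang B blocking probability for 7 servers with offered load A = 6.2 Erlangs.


B(N,A) = (A^N/N!) / sum(A^k/k!, k=0..N) with N=7, A=6.2 = 0.198

0.198


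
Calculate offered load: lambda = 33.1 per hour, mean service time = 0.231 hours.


Offered load a = lambda * E[S] = 33.1 * 0.231 = 7.65 Erlangs

7.65 Erlangs


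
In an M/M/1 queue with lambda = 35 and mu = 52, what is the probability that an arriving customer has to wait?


P(wait) = rho = lambda/mu = 35/52 = 0.6731

0.6731


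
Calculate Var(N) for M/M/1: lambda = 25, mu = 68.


rho = 25/68; Var(N) = rho/(1-rho)^2 = 0.92

0.92


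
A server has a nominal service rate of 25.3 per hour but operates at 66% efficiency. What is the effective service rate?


Effective rate = mu * efficiency = 25.3 * 0.66 = 16.7 per hour

16.7 per hour


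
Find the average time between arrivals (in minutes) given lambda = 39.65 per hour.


Mean interarrival time = 60/lambda = 60/39.65 = 1.51 minutes

1.51 minutes


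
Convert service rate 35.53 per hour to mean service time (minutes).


Mean service time = 60/mu = 60/35.53 = 1.69 minutes

1.69 minutes


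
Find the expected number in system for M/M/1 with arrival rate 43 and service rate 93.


rho = 43/93; L = rho/(1-rho) = 0.86

0.86


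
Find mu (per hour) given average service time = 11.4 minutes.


mu = 60 / avg_service_time = 60 / 11.4 = 5.26 per hour

5.26 per hour


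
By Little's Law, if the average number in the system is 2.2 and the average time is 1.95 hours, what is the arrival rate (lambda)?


lambda = L / W = 2.2 / 1.95 = 1.13 per hour

1.13 per hour


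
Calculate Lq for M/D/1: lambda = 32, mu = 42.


M/D/1: Lq = rho^2 / (2*(1-rho)) where rho = 32/42; Lq = 1.22

1.22


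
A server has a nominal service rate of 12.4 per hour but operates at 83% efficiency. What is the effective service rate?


Effective rate = mu * efficiency = 12.4 * 0.83 = 10.29 per hour

10.29 per hour


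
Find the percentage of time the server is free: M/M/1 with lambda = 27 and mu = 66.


Idle fraction = (1 - rho) * 100 = (1 - 27/66) * 100 = 59.1%

59.1%


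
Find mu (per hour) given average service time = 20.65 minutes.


mu = 60 / avg_service_time = 60 / 20.65 = 2.91 per hour

2.91 per hour


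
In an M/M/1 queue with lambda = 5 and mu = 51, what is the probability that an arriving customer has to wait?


P(wait) = rho = lambda/mu = 5/51 = 0.098

0.098


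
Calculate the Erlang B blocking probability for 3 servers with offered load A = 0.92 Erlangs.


B(N,A) = (A^N/N!) / sum(A^k/k!, k=0..N) with N=3, A=0.92 = 0.0525

0.0525


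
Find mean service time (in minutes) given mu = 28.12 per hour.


Mean service time = 60/mu = 60/28.12 = 2.13 minutes

2.13 minutes


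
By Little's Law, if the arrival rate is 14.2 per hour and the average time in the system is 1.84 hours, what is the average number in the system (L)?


L = lambda * W = 14.2 * 1.84 = 26.13

26.13


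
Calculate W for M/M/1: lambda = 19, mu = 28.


W = 1/(mu - lambda) = 1/(28 - 19) = 0.1111 hours

0.1111 hours


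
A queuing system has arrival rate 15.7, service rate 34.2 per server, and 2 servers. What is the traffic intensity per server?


rho = lambda / (c * mu) = 15.7 / (2 * 34.2) = 0.2295

0.2295


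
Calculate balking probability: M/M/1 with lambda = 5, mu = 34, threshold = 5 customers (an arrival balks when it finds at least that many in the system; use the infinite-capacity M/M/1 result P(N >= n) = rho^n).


P(N >= 5) = rho^5 = (5/34)^5 = 0.0001

0.0001


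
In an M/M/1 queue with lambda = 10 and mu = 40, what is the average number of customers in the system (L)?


rho = 10/40; L = rho/(1-rho) = 0.33

0.33


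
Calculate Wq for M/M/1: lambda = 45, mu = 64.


rho = 45/64; Wq = rho/(mu - lambda) = 0.037 hours

0.037 hours


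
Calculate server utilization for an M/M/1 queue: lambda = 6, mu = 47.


rho = lambda/mu = 6/47 = 0.1277

0.1277


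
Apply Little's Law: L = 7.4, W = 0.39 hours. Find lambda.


lambda = L / W = 7.4 / 0.39 = 18.97 per hour

18.97 per hour


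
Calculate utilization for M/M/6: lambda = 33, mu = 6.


rho = lambda/(c*mu) = 33/(6*6) = 0.9167

0.9167


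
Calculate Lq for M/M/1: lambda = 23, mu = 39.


rho = 23/39; Lq = rho^2/(1-rho) = 0.85

0.85


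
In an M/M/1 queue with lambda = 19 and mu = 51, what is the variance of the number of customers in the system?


rho = 19/51; Var(N) = rho/(1-rho)^2 = 0.95

0.95


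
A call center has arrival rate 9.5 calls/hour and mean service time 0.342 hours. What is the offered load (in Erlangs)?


Offered load a = lambda * E[S] = 9.5 * 0.342 = 3.25 Erlangs

3.25 Erlangs


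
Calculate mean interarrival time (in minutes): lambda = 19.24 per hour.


Mean interarrival time = 60/lambda = 60/19.24 = 3.12 minutes

3.12 minutes


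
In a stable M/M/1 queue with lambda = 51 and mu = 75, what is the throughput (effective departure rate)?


For a stable queue (lambda < mu), throughput = lambda = 51 per hour

51 per hour


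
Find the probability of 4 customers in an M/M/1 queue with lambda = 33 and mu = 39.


rho = 33/39; P(n) = (1-rho)*rho^n = (1-33/39)*(33/39)^4 = 0.0789

0.0789


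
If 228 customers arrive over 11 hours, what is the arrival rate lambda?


lambda = total arrivals / time = 228 / 11 = 20.73 per hour

20.73 per hour


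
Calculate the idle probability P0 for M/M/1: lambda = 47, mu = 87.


P0 = 1 - rho = 1 - 47/87 = 0.4598

0.4598


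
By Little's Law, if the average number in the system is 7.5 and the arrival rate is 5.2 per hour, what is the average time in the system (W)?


W = L / lambda = 7.5 / 5.2 = 1.4423 hours

1.4423 hours


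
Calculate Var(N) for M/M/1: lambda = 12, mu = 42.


rho = 12/42; Var(N) = rho/(1-rho)^2 = 0.56

0.56


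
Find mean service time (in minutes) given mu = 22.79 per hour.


Mean service time = 60/mu = 60/22.79 = 2.63 minutes

2.63 minutes


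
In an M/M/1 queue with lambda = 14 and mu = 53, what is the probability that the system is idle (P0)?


P0 = 1 - rho = 1 - 14/53 = 0.7358

0.7358


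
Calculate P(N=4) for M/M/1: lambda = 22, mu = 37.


rho = 22/37; P(n) = (1-rho)*rho^n = (1-22/37)*(22/37)^4 = 0.0507

0.0507


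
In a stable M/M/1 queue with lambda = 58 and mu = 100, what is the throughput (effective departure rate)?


For a stable queue (lambda < mu), throughput = lambda = 58 per hour

58 per hour


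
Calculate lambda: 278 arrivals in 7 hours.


lambda = total arrivals / time = 278 / 7 = 39.71 per hour

39.71 per hour


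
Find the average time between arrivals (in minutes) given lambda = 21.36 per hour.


Mean interarrival time = 60/lambda = 60/21.36 = 2.81 minutes

2.81 minutes


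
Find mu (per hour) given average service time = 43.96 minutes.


mu = 60 / avg_service_time = 60 / 43.96 = 1.36 per hour

1.36 per hour


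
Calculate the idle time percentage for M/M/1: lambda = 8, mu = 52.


Idle fraction = (1 - rho) * 100 = (1 - 8/52) * 100 = 84.6%

84.6%


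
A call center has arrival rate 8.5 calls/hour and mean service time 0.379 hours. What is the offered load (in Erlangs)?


Offered load a = lambda * E[S] = 8.5 * 0.379 = 3.22 Erlangs

3.22 Erlangs


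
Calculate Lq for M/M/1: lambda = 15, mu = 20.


rho = 15/20; Lq = rho^2/(1-rho) = 2.25

2.25


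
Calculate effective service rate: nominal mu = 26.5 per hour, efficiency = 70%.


Effective rate = mu * efficiency = 26.5 * 0.7 = 18.55 per hour

18.55 per hour


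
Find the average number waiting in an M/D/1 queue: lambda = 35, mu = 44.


M/D/1: Lq = rho^2 / (2*(1-rho)) where rho = 35/44; Lq = 1.55

1.55


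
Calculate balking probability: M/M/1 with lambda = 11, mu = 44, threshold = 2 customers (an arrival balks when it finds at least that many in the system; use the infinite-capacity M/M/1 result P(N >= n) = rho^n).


P(N >= 2) = rho^2 = (11/44)^2 = 0.0625

0.0625


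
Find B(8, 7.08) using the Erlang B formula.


B(N,A) = (A^N/N!) / sum(A^k/k!, k=0..N) with N=8, A=7.08 = 0.1834

0.1834


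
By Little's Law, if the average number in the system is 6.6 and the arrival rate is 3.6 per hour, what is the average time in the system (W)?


W = L / lambda = 6.6 / 3.6 = 1.8333 hours

1.8333 hours


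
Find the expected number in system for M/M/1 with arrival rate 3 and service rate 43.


rho = 3/43; L = rho/(1-rho) = 0.07

0.07


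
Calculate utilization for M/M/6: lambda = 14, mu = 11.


rho = lambda/(c*mu) = 14/(6*11) = 0.2121

0.2121


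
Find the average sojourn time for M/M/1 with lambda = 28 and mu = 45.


W = 1/(mu - lambda) = 1/(45 - 28) = 0.0588 hours

0.0588 hours


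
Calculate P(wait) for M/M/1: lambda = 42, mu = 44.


P(wait) = rho = lambda/mu = 42/44 = 0.9545

0.9545


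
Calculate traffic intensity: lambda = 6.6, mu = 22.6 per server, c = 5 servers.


rho = lambda / (c * mu) = 6.6 / (5 * 22.6) = 0.0584

0.0584


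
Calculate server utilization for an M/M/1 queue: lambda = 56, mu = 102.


rho = lambda/mu = 56/102 = 0.549

0.549


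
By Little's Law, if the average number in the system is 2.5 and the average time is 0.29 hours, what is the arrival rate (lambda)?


lambda = L / W = 2.5 / 0.29 = 8.62 per hour

8.62 per hour


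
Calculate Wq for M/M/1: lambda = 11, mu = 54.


rho = 11/54; Wq = rho/(mu - lambda) = 0.0047 hours

0.0047 hours


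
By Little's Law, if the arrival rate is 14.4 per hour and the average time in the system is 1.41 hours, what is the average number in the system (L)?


L = lambda * W = 14.4 * 1.41 = 20.3

20.3


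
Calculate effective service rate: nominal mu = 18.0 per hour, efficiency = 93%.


Effective rate = mu * efficiency = 18.0 * 0.93 = 16.74 per hour

16.74 per hour


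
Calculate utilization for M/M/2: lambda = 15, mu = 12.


rho = lambda/(c*mu) = 15/(2*12) = 0.625

0.625


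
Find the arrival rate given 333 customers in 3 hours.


lambda = total arrivals / time = 333 / 3 = 111.0 per hour

111.0 per hour


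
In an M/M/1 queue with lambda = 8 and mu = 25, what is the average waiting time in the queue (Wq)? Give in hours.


rho = 8/25; Wq = rho/(mu - lambda) = 0.0188 hours

0.0188 hours
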